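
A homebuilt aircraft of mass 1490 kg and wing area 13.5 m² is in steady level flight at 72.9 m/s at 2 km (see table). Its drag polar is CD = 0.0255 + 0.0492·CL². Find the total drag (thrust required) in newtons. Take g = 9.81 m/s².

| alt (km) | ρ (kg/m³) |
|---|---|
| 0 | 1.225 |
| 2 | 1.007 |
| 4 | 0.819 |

D = 1210 N

At 2 km, from the table: ρ = 1.007 kg/m³.
In steady level flight, lift balances weight: W = mg = 1490 × 9.81 = 14617 N.
Dynamic pressure q = 0.5 × 1.007 × 72.9² = 2676 Pa.
CL = 2W/(ρv²S) = 2×14617/(1.007×72.9²×13.5) = 0.4046.
CD = 0.0255 + 0.0492 × 0.4046² = 0.03356.
D = q·S·CD = 2676 × 13.5 × 0.03356 = 1212 N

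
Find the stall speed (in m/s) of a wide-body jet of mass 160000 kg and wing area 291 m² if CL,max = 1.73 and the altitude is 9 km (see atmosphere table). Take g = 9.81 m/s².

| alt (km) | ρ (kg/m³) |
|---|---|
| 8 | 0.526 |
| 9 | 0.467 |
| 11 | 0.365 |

At 9 km, from the table: ρ = 0.467 kg/m³.
Weight W = mg = 160000 × 9.81 = 1.57×10^6 N.
V_stall = √(2W/(ρ·S·CL,max)) = √(2 × 1.57×10^6 / (0.467 × 291 × 1.73))
V_stall = √13350 = 116 m/s

V_stall = 116 m/s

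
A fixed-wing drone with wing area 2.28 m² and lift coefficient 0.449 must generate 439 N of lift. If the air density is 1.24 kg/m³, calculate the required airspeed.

L = ½ρv²S·CL ⇒ v = √(2L/(ρ·S·CL))
v = √(2 × 439 / (1.24 × 2.28 × 0.449)) = √691.7 = 26.3 m/s

v = 26.3 m/s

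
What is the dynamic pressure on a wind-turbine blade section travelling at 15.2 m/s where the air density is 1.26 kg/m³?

q = 146 Pa

q = ½ρv² = ½ × 1.26 × 15.2² = 146 Pa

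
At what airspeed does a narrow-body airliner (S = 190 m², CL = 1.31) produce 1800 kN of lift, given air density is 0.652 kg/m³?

v = 149 m/s

L = ½ρv²S·CL ⇒ v = √(2L/(ρ·S·CL))
v = √(2 × 1.8×10^6 / (0.652 × 190 × 1.31)) = √22180 = 149 m/s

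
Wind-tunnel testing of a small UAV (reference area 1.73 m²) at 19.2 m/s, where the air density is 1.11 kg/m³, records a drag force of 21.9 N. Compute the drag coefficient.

From D = ½ρv²S·CD, rearranging gives CD = 2D/(ρv²S).
CD = 2 × 21.9 / (1.11 × 19.2² × 1.73) = 0.0619

CD = 0.0619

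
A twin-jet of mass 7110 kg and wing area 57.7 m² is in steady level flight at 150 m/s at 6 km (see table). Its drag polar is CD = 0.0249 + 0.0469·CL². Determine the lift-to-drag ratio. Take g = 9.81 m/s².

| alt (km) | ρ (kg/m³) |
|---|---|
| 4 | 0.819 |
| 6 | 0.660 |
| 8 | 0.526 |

L/D = 6.23

At 6 km, from the table: ρ = 0.660 kg/m³.
Level flight ⇒ L = W = m·g = 7110 × 9.81 = 69749 N.
Dynamic pressure q = 0.5 × 0.66 × 150² = 7425 Pa.
Required CL = L/(qS) = 69749/(7425·57.7) = 0.1628.
CD = 0.0249 + 0.0469 × 0.1628² = 0.02614.
L/D = CL/CD = 0.1628 / 0.02614 = 6.23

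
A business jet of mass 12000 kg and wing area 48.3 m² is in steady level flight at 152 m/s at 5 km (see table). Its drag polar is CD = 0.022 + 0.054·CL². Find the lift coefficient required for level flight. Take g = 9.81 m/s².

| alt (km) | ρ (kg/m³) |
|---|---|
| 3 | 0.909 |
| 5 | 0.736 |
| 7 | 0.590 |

CL = 0.287

At 5 km, from the table: ρ = 0.736 kg/m³.
Level flight ⇒ L = W = m·g = 12000 × 9.81 = 1.1772×10^5 N.
q = ½ρv² = ½ × 0.736 × 152² = 8502 Pa.
CL = 2W/(ρv²S) = 2×1.1772×10^5/(0.736×152²×48.3) = 0.2867.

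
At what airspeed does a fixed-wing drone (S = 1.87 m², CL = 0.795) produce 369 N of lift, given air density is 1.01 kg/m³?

L = ½ρv²S·CL ⇒ v = √(2L/(ρ·S·CL))
v = √(2 × 369 / (1.01 × 1.87 × 0.795)) = √491.5 = 22.2 m/s

v = 22.2 m/s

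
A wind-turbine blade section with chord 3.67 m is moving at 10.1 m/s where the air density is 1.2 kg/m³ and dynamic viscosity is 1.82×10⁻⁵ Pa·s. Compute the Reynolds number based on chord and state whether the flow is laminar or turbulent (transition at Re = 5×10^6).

Re = ρ·v·c/μ = 1.2 × 10.1 × 3.67 / (1.82×10⁻⁵) = 2.44×10^6
Since 2.44×10^6 < 5×10^6, the flow is laminar.

Re = 2.44×10^6 (laminar)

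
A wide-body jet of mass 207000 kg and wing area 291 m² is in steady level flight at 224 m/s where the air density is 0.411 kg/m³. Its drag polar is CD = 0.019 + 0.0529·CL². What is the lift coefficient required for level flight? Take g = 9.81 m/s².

Level flight ⇒ L = W = m·g = 207000 × 9.81 = 2.0307×10^6 N.
Dynamic pressure q = 0.5 × 0.411 × 224² = 10310 Pa.
CL = W/(q·S) = 2.0307×10^6 / (10310 × 291) = 0.6768.

CL = 0.677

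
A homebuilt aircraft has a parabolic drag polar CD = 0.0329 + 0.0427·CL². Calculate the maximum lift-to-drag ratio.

(L/D)max = 13.3

For CD = CD0 + K·CL², (L/D)max occurs at CL* = √(CD0/K) and equals 1/(2√(K·CD0)).
(L/D)max = 1/(2√(0.0427 × 0.0329)) = 1/(2 × 0.03748) = 13.3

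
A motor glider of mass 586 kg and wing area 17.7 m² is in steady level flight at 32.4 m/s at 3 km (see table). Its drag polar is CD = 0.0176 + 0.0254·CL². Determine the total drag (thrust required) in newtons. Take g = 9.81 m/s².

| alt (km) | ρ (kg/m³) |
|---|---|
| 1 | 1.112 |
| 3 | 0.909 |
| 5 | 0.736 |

D = 248 N

At 3 km, from the table: ρ = 0.909 kg/m³.
In steady level flight, lift balances weight: W = mg = 586 × 9.81 = 5748.7 N.
Dynamic pressure q = 0.5 × 0.909 × 32.4² = 477.1 Pa.
CL = W/(q·S) = 5748.7 / (477.1 × 17.7) = 0.6807.
CD = 0.0176 + 0.0254 × 0.6807² = 0.02937.
D = q·S·CD = 477.1 × 17.7 × 0.02937 = 248 N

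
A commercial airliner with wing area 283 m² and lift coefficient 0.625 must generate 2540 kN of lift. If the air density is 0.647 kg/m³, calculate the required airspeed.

v = 211 m/s

L = ½ρv²S·CL ⇒ v = √(2L/(ρ·S·CL))
v = √(2 × 2.54×10^6 / (0.647 × 283 × 0.625)) = √44390 = 211 m/s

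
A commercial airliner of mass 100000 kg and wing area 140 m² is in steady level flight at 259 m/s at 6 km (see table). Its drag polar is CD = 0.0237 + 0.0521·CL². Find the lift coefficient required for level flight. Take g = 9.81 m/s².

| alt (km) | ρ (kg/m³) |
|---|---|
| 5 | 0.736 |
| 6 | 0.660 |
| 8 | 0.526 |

At 6 km, from the table: ρ = 0.660 kg/m³.
In steady level flight, lift balances weight: W = mg = 100000 × 9.81 = 9.81×10^5 N.
q = ½ρv² = ½ × 0.66 × 259² = 22140 Pa.
Required CL = L/(qS) = 9.81×10^5/(22140·140) = 0.3165.

CL = 0.317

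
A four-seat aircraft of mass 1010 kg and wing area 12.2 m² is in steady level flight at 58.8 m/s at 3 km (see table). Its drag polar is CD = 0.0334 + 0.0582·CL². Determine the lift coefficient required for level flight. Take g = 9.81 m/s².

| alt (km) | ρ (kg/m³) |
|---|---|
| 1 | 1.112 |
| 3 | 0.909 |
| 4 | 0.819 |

CL = 0.517

At 3 km, from the table: ρ = 0.909 kg/m³.
In steady level flight, lift balances weight: W = mg = 1010 × 9.81 = 9908.1 N.
q = ½ρv² = ½ × 0.909 × 58.8² = 1571 Pa.
CL = W/(q·S) = 9908.1 / (1571 × 12.2) = 0.5168.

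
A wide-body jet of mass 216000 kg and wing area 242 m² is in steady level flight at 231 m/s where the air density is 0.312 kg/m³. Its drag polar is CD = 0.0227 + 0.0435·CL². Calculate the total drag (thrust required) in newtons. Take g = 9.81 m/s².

D = 1.43×10^5 N

In steady level flight, lift balances weight: W = mg = 216000 × 9.81 = 2.119×10^6 N.
Dynamic pressure q = 0.5 × 0.312 × 231² = 8324 Pa.
Required CL = L/(qS) = 2.119×10^6/(8324·242) = 1.052.
CD = 0.0227 + 0.0435 × 1.052² = 0.07083.
D = q·S·CD = 8324 × 242 × 0.07083 = 1.427×10^5 N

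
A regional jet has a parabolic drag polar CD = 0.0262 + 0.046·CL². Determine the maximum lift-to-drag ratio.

(L/D)max = 14.4

For CD = CD0 + K·CL², (L/D)max occurs at CL* = √(CD0/K) and equals 1/(2√(K·CD0)).
(L/D)max = 1/(2√(0.046 × 0.0262)) = 1/(2 × 0.03472) = 14.4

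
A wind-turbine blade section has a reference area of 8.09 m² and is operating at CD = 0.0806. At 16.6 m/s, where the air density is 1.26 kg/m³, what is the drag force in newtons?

D = 113 N

D = ½ρv²S·CD = ½ × 1.26 × 16.6² × 8.09 × 0.0806 = 113 N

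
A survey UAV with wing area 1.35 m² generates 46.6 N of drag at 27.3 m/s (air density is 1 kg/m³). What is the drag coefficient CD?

From D = ½ρv²S·CD, rearranging gives CD = 2D/(ρv²S).
CD = 2 × 46.6 / (1 × 27.3² × 1.35) = 0.0926

CD = 0.0926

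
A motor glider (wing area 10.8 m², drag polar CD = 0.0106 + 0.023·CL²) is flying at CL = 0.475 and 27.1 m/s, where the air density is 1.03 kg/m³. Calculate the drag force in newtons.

CD = 0.0106 + 0.023 × 0.475² = 0.01579
D = ½ρv²S·CD = ½ × 1.03 × 27.1² × 10.8 × 0.01579 = 64.5 N

D = 64.5 N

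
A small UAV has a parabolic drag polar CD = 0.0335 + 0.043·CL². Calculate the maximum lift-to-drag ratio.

(L/D)max = 13.2

For CD = CD0 + K·CL², (L/D)max occurs at CL* = √(CD0/K) and equals 1/(2√(K·CD0)).
(L/D)max = 1/(2√(0.043 × 0.0335)) = 1/(2 × 0.03795) = 13.2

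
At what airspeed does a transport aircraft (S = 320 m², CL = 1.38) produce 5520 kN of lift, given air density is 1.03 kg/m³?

L = ½ρv²S·CL ⇒ v = √(2L/(ρ·S·CL))
v = √(2 × 5.52×10^6 / (1.03 × 320 × 1.38)) = √24270 = 156 m/s

v = 156 m/s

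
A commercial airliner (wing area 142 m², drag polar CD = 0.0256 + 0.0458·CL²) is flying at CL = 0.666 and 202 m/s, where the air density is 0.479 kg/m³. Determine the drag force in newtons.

CD = 0.0256 + 0.0458 × 0.666² = 0.04591
D = ½ρv²S·CD = ½ × 0.479 × 202² × 142 × 0.04591 = 63700 N

D = 63700 N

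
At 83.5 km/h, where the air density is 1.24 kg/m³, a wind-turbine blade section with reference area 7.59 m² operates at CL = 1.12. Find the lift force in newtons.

L = 2840 N

Convert speed: v = 83.5 km/h ÷ 3.6 = 23.19 m/s.
L = ½ρv²S·CL = ½ × 1.24 × 23.19² × 7.59 × 1.12 = 2840 N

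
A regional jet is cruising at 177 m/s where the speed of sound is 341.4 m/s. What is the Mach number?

M = v/a = 177 / 341.4 = 0.518

M = 0.518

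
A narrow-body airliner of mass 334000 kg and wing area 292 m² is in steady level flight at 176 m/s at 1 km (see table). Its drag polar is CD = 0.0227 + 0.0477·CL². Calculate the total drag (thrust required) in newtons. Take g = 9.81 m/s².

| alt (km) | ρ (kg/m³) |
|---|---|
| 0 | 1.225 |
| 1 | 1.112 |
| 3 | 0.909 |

D = 2.16×10^5 N

At 1 km, from the table: ρ = 1.112 kg/m³.
Level flight ⇒ L = W = m·g = 334000 × 9.81 = 3.2765×10^6 N.
Dynamic pressure q = 0.5 × 1.112 × 176² = 17220 Pa.
CL = 2W/(ρv²S) = 2×3.2765×10^6/(1.112×176²×292) = 0.6515.
CD = 0.0227 + 0.0477 × 0.6515² = 0.04295.
D = q·S·CD = 17220 × 292 × 0.04295 = 2.16×10^5 N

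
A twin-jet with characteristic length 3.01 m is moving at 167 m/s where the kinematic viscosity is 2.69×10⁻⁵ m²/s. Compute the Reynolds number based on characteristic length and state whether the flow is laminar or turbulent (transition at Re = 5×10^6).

Re = v·c/ν = 167 × 3.01 / (2.69×10⁻⁵) = 1.87×10^7
Since 1.87×10^7 > 5×10^6, the flow is turbulent.

Re = 1.87×10^7 (turbulent)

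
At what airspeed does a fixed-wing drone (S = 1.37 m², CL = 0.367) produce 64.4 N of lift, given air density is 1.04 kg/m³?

L = ½ρv²S·CL ⇒ v = √(2L/(ρ·S·CL))
v = √(2 × 64.4 / (1.04 × 1.37 × 0.367)) = √246.3 = 15.7 m/s

v = 15.7 m/s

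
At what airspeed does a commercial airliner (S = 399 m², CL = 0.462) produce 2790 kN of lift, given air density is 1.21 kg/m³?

L = ½ρv²S·CL ⇒ v = √(2L/(ρ·S·CL))
v = √(2 × 2.79×10^6 / (1.21 × 399 × 0.462)) = √25020 = 158 m/s

v = 158 m/s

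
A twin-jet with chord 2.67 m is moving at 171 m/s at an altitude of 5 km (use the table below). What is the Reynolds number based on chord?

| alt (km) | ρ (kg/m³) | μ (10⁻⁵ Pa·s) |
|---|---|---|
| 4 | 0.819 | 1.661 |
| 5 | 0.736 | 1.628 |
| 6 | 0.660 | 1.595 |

At 5 km, from the table: ρ = 0.736 kg/m³, μ = 1.628×10⁻⁵ Pa·s.
Re = ρ·v·c/μ = 0.736 × 171 × 2.67 / (1.628×10⁻⁵) = 2.06×10^7

Re = 2.06×10^7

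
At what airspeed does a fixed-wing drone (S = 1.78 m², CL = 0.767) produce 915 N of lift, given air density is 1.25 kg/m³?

L = ½ρv²S·CL ⇒ v = √(2L/(ρ·S·CL))
v = √(2 × 915 / (1.25 × 1.78 × 0.767)) = √1072 = 32.7 m/s

v = 32.7 m/s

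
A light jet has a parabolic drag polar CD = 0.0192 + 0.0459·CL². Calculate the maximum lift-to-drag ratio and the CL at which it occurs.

(L/D)max = 16.8, at CL = 0.647

For CD = CD0 + K·CL², (L/D)max occurs at CL* = √(CD0/K) and equals 1/(2√(K·CD0)).
(L/D)max = 1/(2√(0.0459 × 0.0192)) = 1/(2 × 0.02969) = 16.8
CL* = √(0.0192/0.0459) = 0.647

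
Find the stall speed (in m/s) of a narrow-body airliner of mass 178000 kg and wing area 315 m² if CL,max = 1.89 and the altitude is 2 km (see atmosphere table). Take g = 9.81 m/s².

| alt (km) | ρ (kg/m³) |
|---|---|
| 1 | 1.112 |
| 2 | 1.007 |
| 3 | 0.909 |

V_stall = 76.3 m/s

At 2 km, from the table: ρ = 1.007 kg/m³.
Weight W = mg = 178000 × 9.81 = 1.746×10^6 N.
From L = ½ρV²S·CL,max = W: V_stall = √(2W/(ρSCL,max)) = √(2·1.746×10^6/(1.007·315·1.89))
V_stall = √5825 = 76.3 m/s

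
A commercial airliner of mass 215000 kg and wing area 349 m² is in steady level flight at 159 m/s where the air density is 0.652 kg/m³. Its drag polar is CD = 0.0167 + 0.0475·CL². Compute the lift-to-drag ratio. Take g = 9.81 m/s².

L/D = 17.4

In steady level flight, lift balances weight: W = mg = 215000 × 9.81 = 2.1092×10^6 N.
Dynamic pressure q = 0.5 × 0.652 × 159² = 8242 Pa.
CL = 2W/(ρv²S) = 2×2.1092×10^6/(0.652×159²×349) = 0.7333.
CD = 0.0167 + 0.0475 × 0.7333² = 0.04224.
L/D = CL/CD = 0.7333 / 0.04224 = 17.4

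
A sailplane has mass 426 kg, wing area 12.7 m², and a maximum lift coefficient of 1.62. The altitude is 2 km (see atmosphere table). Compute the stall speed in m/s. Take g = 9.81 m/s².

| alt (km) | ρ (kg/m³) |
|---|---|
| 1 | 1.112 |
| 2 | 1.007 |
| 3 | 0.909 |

At 2 km, from the table: ρ = 1.007 kg/m³.
Stall occurs when L = W at CL,max. W = mg = 426 × 9.81 = 4179 N.
V_stall = √(2W/(ρ·S·CL,max)) = √(2 × 4179 / (1.007 × 12.7 × 1.62))
V_stall = √403.4 = 20.1 m/s

V_stall = 20.1 m/s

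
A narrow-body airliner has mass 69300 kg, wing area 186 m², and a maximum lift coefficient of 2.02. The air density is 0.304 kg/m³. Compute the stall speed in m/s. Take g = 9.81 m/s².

V_stall = 109 m/s

Stall occurs when L = W at CL,max. W = mg = 69300 × 9.81 = 6.798×10^5 N.
From L = ½ρV²S·CL,max = W: V_stall = √(2W/(ρSCL,max)) = √(2·6.798×10^5/(0.304·186·2.02))
V_stall = √11900 = 109 m/s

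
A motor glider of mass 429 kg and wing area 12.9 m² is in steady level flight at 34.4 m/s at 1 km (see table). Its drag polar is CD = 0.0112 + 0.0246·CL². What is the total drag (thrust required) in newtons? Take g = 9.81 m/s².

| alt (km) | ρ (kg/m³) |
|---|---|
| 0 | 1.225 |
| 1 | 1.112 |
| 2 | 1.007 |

D = 146 N

At 1 km, from the table: ρ = 1.112 kg/m³.
In steady level flight, lift balances weight: W = mg = 429 × 9.81 = 4208.5 N.
q = ½ρv² = ½ × 1.112 × 34.4² = 657.9 Pa.
Required CL = L/(qS) = 4208.5/(657.9·12.9) = 0.4958.
CD = 0.0112 + 0.0246 × 0.4958² = 0.01725.
D = q·S·CD = 657.9 × 12.9 × 0.01725 = 146.4 N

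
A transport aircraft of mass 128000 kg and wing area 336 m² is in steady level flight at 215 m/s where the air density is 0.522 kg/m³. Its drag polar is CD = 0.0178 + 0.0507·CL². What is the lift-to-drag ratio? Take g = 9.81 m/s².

L/D = 13.7

Level flight ⇒ L = W = m·g = 128000 × 9.81 = 1.2557×10^6 N.
Dynamic pressure q = 0.5 × 0.522 × 215² = 12060 Pa.
CL = W/(q·S) = 1.2557×10^6 / (12060 × 336) = 0.3098.
CD = 0.0178 + 0.0507 × 0.3098² = 0.02266.
L/D = CL/CD = 0.3098 / 0.02266 = 13.7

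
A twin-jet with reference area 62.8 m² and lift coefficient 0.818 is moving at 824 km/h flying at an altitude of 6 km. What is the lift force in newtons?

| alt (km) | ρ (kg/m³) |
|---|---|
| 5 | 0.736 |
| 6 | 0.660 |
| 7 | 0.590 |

L = 8.88×10^5 N

At 6 km, from the table: ρ = 0.660 kg/m³.
Convert speed: v = 824 km/h ÷ 3.6 = 228.9 m/s.
L = ½ρv²S·CL = ½ × 0.66 × 228.9² × 62.8 × 0.818 = 8.88×10^5 N ≈ 888 kN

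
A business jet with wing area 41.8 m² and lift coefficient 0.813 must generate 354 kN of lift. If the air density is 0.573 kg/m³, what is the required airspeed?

L = ½ρv²S·CL ⇒ v = √(2L/(ρ·S·CL))
v = √(2 × 3.54×10^5 / (0.573 × 41.8 × 0.813)) = √36360 = 191 m/s

v = 191 m/s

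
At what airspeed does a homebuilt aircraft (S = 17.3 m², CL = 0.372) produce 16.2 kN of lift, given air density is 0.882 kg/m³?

v = 75.6 m/s

L = ½ρv²S·CL ⇒ v = √(2L/(ρ·S·CL))
v = √(2 × 16200 / (0.882 × 17.3 × 0.372)) = √5708 = 75.6 m/s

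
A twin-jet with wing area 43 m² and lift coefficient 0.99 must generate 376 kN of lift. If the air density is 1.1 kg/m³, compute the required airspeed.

v = 127 m/s

L = ½ρv²S·CL ⇒ v = √(2L/(ρ·S·CL))
v = √(2 × 3.76×10^5 / (1.1 × 43 × 0.99)) = √16060 = 127 m/s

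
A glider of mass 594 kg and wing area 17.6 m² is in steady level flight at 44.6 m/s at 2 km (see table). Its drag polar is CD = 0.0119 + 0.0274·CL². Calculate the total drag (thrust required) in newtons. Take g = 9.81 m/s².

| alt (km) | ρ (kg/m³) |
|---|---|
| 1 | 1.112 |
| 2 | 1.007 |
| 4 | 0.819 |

D = 263 N

At 2 km, from the table: ρ = 1.007 kg/m³.
Weight W = mg = 594 × 9.81 = 5827.1 N; in level flight L = W.
q = ½ρv² = ½ × 1.007 × 44.6² = 1002 Pa.
CL = W/(q·S) = 5827.1 / (1002 × 17.6) = 0.3306.
CD = 0.0119 + 0.0274 × 0.3306² = 0.01489.
D = q·S·CD = 1002 × 17.6 × 0.01489 = 262.5 N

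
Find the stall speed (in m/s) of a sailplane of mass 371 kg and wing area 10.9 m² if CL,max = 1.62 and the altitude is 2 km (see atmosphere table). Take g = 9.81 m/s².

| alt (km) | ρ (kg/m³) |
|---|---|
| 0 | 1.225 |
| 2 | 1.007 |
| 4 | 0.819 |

At 2 km, from the table: ρ = 1.007 kg/m³.
At stall, lift equals weight: L = W = m·g = 371 × 9.81 = 3640 N.
From L = ½ρV²S·CL,max = W: V_stall = √(2W/(ρSCL,max)) = √(2·3640/(1.007·10.9·1.62))
V_stall = √409.4 = 20.2 m/s

V_stall = 20.2 m/s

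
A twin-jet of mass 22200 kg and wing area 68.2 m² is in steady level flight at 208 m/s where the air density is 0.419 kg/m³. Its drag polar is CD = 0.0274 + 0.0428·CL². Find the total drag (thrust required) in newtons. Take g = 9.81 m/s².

D = 20200 N

Level flight ⇒ L = W = m·g = 22200 × 9.81 = 2.1778×10^5 N.
Dynamic pressure q = 0.5 × 0.419 × 208² = 9064 Pa.
Required CL = L/(qS) = 2.1778×10^5/(9064·68.2) = 0.3523.
CD = 0.0274 + 0.0428 × 0.3523² = 0.03271.
D = q·S·CD = 9064 × 68.2 × 0.03271 = 20220 N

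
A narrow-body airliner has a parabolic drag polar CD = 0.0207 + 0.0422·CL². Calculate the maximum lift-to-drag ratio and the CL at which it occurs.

(L/D)max = 16.9, at CL = 0.7

For CD = CD0 + K·CL², (L/D)max occurs at CL* = √(CD0/K) and equals 1/(2√(K·CD0)).
(L/D)max = 1/(2√(0.0422 × 0.0207)) = 1/(2 × 0.02956) = 16.9
CL* = √(0.0207/0.0422) = 0.7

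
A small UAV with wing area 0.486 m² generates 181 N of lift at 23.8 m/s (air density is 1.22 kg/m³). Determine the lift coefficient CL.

CL = 1.08

From L = ½ρv²S·CL, rearranging gives CL = 2L/(ρv²S).
CL = 2 × 181 / (1.22 × 23.8² × 0.486) = 1.08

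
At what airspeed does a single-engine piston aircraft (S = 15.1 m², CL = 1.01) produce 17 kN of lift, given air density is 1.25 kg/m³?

v = 42.2 m/s

L = ½ρv²S·CL ⇒ v = √(2L/(ρ·S·CL))
v = √(2 × 17000 / (1.25 × 15.1 × 1.01)) = √1783 = 42.2 m/s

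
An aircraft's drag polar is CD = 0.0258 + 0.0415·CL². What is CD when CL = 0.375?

CD = 0.0316

CD = 0.0258 + 0.0415 × 0.375² = 0.0258 + 0.005836 = 0.0316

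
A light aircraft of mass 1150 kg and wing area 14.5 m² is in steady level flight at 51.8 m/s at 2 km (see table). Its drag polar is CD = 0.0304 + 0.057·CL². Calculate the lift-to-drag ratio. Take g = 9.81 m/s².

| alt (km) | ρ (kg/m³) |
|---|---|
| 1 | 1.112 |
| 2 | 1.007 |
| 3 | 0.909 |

At 2 km, from the table: ρ = 1.007 kg/m³.
Weight W = mg = 1150 × 9.81 = 11282 N; in level flight L = W.
Dynamic pressure q = 0.5 × 1.007 × 51.8² = 1351 Pa.
CL = W/(q·S) = 11282 / (1351 × 14.5) = 0.5759.
CD = 0.0304 + 0.057 × 0.5759² = 0.0493.
L/D = CL/CD = 0.5759 / 0.0493 = 11.7

L/D = 11.7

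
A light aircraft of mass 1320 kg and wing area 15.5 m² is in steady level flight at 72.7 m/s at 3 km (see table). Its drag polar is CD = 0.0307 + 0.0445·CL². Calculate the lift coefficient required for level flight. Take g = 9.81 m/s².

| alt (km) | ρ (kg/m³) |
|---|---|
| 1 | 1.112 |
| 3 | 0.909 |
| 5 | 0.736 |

At 3 km, from the table: ρ = 0.909 kg/m³.
Level flight ⇒ L = W = m·g = 1320 × 9.81 = 12949 N.
Dynamic pressure q = 0.5 × 0.909 × 72.7² = 2402 Pa.
CL = 2W/(ρv²S) = 2×12949/(0.909×72.7²×15.5) = 0.3478.

CL = 0.348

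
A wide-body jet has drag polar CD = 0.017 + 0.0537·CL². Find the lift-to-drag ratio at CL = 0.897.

CD = 0.017 + 0.0537 × 0.897² = 0.06021
L/D = CL/CD = 0.897 / 0.06021 = 14.9

L/D = 14.9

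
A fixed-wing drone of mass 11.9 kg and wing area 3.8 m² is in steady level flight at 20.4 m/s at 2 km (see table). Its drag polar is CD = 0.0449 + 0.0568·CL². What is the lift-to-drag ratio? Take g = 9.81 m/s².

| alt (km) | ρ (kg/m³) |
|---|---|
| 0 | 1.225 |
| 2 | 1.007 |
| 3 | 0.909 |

At 2 km, from the table: ρ = 1.007 kg/m³.
In steady level flight, lift balances weight: W = mg = 11.9 × 9.81 = 116.74 N.
q = ½ρv² = ½ × 1.007 × 20.4² = 209.5 Pa.
CL = W/(q·S) = 116.74 / (209.5 × 3.8) = 0.1466.
CD = 0.0449 + 0.0568 × 0.1466² = 0.04612.
L/D = CL/CD = 0.1466 / 0.04612 = 3.18

L/D = 3.18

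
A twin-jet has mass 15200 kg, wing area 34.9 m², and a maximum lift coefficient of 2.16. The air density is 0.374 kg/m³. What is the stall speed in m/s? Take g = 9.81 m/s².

Stall occurs when L = W at CL,max. W = mg = 15200 × 9.81 = 1.491×10^5 N.
V_stall = √(2W/(ρ·S·CL,max)) = √(2 × 1.491×10^5 / (0.374 × 34.9 × 2.16))
V_stall = √10580 = 103 m/s

V_stall = 103 m/s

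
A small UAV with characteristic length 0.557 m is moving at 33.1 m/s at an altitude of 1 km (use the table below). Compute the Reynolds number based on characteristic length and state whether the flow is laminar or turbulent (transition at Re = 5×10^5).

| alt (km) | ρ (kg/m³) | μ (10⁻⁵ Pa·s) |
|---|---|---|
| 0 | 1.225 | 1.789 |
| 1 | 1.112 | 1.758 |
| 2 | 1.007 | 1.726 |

At 1 km, from the table: ρ = 1.112 kg/m³, μ = 1.758×10⁻⁵ Pa·s.
Re = ρ·v·c/μ = 1.112 × 33.1 × 0.557 / (1.758×10⁻⁵) = 1.17×10^6
Since 1.17×10^6 > 5×10^5, the flow is turbulent.

Re = 1.17×10^6 (turbulent)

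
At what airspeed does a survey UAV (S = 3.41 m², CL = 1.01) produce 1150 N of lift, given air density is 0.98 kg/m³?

L = ½ρv²S·CL ⇒ v = √(2L/(ρ·S·CL))
v = √(2 × 1150 / (0.98 × 3.41 × 1.01)) = √681.4 = 26.1 m/s

v = 26.1 m/s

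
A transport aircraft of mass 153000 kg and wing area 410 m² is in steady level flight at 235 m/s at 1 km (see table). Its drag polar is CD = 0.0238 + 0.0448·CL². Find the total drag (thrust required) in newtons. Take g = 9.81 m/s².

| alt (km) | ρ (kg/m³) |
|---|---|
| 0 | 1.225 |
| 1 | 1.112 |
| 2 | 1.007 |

At 1 km, from the table: ρ = 1.112 kg/m³.
Level flight ⇒ L = W = m·g = 153000 × 9.81 = 1.5009×10^6 N.
Dynamic pressure q = 0.5 × 1.112 × 235² = 30710 Pa.
CL = W/(q·S) = 1.5009×10^6 / (30710 × 410) = 0.1192.
CD = 0.0238 + 0.0448 × 0.1192² = 0.02444.
D = q·S·CD = 30710 × 410 × 0.02444 = 3.076×10^5 N

D = 3.08×10^5 N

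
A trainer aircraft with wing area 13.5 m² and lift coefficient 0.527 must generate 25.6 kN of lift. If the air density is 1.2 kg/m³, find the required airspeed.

v = 77.4 m/s

L = ½ρv²S·CL ⇒ v = √(2L/(ρ·S·CL))
v = √(2 × 25600 / (1.2 × 13.5 × 0.527)) = √5997 = 77.4 m/s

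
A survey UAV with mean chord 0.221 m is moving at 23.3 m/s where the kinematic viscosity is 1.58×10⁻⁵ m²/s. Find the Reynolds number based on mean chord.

Re = 3.26×10^5

Re = v·c/ν = 23.3 × 0.221 / (1.58×10⁻⁵) = 3.26×10^5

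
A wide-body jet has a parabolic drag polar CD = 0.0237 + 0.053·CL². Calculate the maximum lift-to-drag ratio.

(L/D)max = 14.1

For CD = CD0 + K·CL², (L/D)max occurs at CL* = √(CD0/K) and equals 1/(2√(K·CD0)).
(L/D)max = 1/(2√(0.053 × 0.0237)) = 1/(2 × 0.03544) = 14.1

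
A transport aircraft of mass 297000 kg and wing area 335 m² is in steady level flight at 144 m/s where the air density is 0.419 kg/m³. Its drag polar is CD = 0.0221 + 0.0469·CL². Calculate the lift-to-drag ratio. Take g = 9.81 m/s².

L/D = 9.53

Weight W = mg = 297000 × 9.81 = 2.9136×10^6 N; in level flight L = W.
Dynamic pressure q = 0.5 × 0.419 × 144² = 4344 Pa.
CL = W/(q·S) = 2.9136×10^6 / (4344 × 335) = 2.002.
CD = 0.0221 + 0.0469 × 2.002² = 0.2101.
L/D = CL/CD = 2.002 / 0.2101 = 9.53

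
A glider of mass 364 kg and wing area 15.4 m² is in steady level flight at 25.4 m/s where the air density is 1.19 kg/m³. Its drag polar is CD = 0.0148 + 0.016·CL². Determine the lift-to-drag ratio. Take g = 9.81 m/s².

L/D = 29.3

In steady level flight, lift balances weight: W = mg = 364 × 9.81 = 3570.8 N.
Dynamic pressure q = 0.5 × 1.19 × 25.4² = 383.9 Pa.
Required CL = L/(qS) = 3570.8/(383.9·15.4) = 0.604.
CD = 0.0148 + 0.016 × 0.604² = 0.02064.
L/D = CL/CD = 0.604 / 0.02064 = 29.3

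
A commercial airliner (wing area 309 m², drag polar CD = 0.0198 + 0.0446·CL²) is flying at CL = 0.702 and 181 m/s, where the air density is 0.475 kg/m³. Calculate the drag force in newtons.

CD = 0.0198 + 0.0446 × 0.702² = 0.04178
D = ½ρv²S·CD = ½ × 0.475 × 181² × 309 × 0.04178 = 1×10^5 N

D = 1×10^5 N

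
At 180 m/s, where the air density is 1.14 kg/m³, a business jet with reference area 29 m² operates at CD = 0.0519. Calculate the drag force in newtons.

D = 27800 N

D = ½ρv²S·CD = ½ × 1.14 × 180² × 29 × 0.0519 = 27800 N ≈ 27.8 kN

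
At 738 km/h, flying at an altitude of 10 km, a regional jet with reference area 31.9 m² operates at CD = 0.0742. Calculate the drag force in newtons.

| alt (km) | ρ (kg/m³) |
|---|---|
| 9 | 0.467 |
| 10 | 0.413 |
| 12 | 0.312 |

At 10 km, from the table: ρ = 0.413 kg/m³.
Convert speed: v = 738 km/h ÷ 3.6 = 205 m/s.
D = ½ρv²S·CD = ½ × 0.413 × 205² × 31.9 × 0.0742 = 20500 N ≈ 20.5 kN

D = 20500 N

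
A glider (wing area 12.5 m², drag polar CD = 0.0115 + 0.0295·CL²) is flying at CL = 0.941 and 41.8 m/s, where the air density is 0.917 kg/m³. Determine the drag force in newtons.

CD = 0.0115 + 0.0295 × 0.941² = 0.03762
D = ½ρv²S·CD = ½ × 0.917 × 41.8² × 12.5 × 0.03762 = 377 N

D = 377 N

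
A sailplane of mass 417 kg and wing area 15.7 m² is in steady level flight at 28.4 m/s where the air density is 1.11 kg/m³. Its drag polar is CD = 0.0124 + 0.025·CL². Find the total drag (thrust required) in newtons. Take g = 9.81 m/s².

D = 147 N

In steady level flight, lift balances weight: W = mg = 417 × 9.81 = 4090.8 N.
Dynamic pressure q = 0.5 × 1.11 × 28.4² = 447.6 Pa.
CL = W/(q·S) = 4090.8 / (447.6 × 15.7) = 0.5821.
CD = 0.0124 + 0.025 × 0.5821² = 0.02087.
D = q·S·CD = 447.6 × 15.7 × 0.02087 = 146.7 N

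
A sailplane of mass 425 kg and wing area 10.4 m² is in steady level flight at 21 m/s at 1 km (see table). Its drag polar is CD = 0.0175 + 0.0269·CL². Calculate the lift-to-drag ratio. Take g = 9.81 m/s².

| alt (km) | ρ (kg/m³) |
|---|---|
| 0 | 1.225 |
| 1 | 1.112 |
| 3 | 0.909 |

At 1 km, from the table: ρ = 1.112 kg/m³.
Level flight ⇒ L = W = m·g = 425 × 9.81 = 4169.2 N.
q = ½ρv² = ½ × 1.112 × 21² = 245.2 Pa.
CL = W/(q·S) = 4169.2 / (245.2 × 10.4) = 1.635.
CD = 0.0175 + 0.0269 × 1.635² = 0.08941.
L/D = CL/CD = 1.635 / 0.08941 = 18.3

L/D = 18.3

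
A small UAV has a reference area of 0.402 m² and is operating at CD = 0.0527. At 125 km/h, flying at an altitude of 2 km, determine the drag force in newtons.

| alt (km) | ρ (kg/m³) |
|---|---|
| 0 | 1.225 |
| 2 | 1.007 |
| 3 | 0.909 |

D = 12.9 N

At 2 km, from the table: ρ = 1.007 kg/m³.
Convert speed: v = 125 km/h ÷ 3.6 = 34.72 m/s.
D = ½ρv²S·CD = ½ × 1.007 × 34.72² × 0.402 × 0.0527 = 12.9 N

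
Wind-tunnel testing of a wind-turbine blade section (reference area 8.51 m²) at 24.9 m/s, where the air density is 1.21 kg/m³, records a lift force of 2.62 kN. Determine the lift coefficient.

CL = 0.821

From L = ½ρv²S·CL, rearranging gives CL = 2L/(ρv²S).
CL = 2 × 2620 / (1.21 × 24.9² × 8.51) = 0.821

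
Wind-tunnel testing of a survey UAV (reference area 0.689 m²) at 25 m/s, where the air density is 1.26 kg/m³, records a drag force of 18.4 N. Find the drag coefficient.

From D = ½ρv²S·CD, rearranging gives CD = 2D/(ρv²S).
CD = 2 × 18.4 / (1.26 × 25² × 0.689) = 0.0678

CD = 0.0678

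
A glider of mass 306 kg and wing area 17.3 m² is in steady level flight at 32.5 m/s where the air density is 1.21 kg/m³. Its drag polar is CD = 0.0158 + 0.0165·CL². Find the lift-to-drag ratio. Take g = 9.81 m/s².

L/D = 16

In steady level flight, lift balances weight: W = mg = 306 × 9.81 = 3001.9 N.
Dynamic pressure q = 0.5 × 1.21 × 32.5² = 639 Pa.
CL = 2W/(ρv²S) = 2×3001.9/(1.21×32.5²×17.3) = 0.2715.
CD = 0.0158 + 0.0165 × 0.2715² = 0.01702.
L/D = CL/CD = 0.2715 / 0.01702 = 16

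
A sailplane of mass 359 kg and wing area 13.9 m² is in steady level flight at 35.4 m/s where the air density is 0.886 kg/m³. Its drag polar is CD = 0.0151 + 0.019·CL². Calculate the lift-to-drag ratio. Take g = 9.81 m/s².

L/D = 23.9

Weight W = mg = 359 × 9.81 = 3521.8 N; in level flight L = W.
q = ½ρv² = ½ × 0.886 × 35.4² = 555.1 Pa.
CL = 2W/(ρv²S) = 2×3521.8/(0.886×35.4²×13.9) = 0.4564.
CD = 0.0151 + 0.019 × 0.4564² = 0.01906.
L/D = CL/CD = 0.4564 / 0.01906 = 23.9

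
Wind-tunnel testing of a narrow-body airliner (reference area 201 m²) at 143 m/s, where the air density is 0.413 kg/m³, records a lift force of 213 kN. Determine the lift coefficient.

CL = 0.251

From L = ½ρv²S·CL, rearranging gives CL = 2L/(ρv²S).
CL = 2 × 2.13×10^5 / (0.413 × 143² × 201) = 0.251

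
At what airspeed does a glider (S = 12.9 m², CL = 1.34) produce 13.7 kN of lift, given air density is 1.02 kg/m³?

L = ½ρv²S·CL ⇒ v = √(2L/(ρ·S·CL))
v = √(2 × 13700 / (1.02 × 12.9 × 1.34)) = √1554 = 39.4 m/s

v = 39.4 m/s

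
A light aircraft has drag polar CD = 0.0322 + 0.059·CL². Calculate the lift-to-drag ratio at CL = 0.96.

L/D = 11.1

CD = 0.0322 + 0.059 × 0.96² = 0.08657
L/D = CL/CD = 0.96 / 0.08657 = 11.1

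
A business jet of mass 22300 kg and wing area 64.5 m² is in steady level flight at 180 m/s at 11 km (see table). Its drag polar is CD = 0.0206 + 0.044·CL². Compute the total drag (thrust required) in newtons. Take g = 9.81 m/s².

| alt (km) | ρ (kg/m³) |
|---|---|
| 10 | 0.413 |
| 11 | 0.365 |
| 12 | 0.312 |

At 11 km, from the table: ρ = 0.365 kg/m³.
Weight W = mg = 22300 × 9.81 = 2.1876×10^5 N; in level flight L = W.
q = ½ρv² = ½ × 0.365 × 180² = 5913 Pa.
Required CL = L/(qS) = 2.1876×10^5/(5913·64.5) = 0.5736.
CD = 0.0206 + 0.044 × 0.5736² = 0.03508.
D = q·S·CD = 5913 × 64.5 × 0.03508 = 13380 N

D = 13400 N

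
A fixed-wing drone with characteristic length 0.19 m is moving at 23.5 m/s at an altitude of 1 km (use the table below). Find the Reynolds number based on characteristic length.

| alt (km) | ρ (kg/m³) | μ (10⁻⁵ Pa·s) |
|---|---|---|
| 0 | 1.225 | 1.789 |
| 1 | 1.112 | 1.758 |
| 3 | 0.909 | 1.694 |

At 1 km, from the table: ρ = 1.112 kg/m³, μ = 1.758×10⁻⁵ Pa·s.
Re = ρ·v·c/μ = 1.112 × 23.5 × 0.19 / (1.758×10⁻⁵) = 2.82×10^5

Re = 2.82×10^5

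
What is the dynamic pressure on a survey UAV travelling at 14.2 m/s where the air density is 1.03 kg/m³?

q = ½ρv² = ½ × 1.03 × 14.2² = 104 Pa

q = 104 Pa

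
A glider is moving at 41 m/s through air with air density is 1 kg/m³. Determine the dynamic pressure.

q = ½ρv² = ½ × 1 × 41² = 840 Pa

q = 840 Pa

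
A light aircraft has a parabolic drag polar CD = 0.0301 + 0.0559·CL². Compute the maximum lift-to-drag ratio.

For CD = CD0 + K·CL², (L/D)max occurs at CL* = √(CD0/K) and equals 1/(2√(K·CD0)).
(L/D)max = 1/(2√(0.0559 × 0.0301)) = 1/(2 × 0.04102) = 12.2

(L/D)max = 12.2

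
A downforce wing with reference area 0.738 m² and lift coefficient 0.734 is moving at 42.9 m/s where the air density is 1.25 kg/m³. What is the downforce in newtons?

L = ½ρv²S·CL = ½ × 1.25 × 42.9² × 0.738 × 0.734 = 623 N

L = 623 N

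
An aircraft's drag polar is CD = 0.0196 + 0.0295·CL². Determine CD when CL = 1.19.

CD = 0.0196 + 0.0295 × 1.19² = 0.0196 + 0.04177 = 0.0614

CD = 0.0614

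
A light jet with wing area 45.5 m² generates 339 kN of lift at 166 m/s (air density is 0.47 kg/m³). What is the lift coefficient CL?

From L = ½ρv²S·CL, rearranging gives CL = 2L/(ρv²S).
CL = 2 × 3.39×10^5 / (0.47 × 166² × 45.5) = 1.15

CL = 1.15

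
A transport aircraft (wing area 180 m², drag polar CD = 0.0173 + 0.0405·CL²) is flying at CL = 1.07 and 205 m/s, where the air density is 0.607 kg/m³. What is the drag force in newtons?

CD = 0.0173 + 0.0405 × 1.07² = 0.06367
D = ½ρv²S·CD = ½ × 0.607 × 205² × 180 × 0.06367 = 1.46×10^5 N

D = 1.46×10^5 N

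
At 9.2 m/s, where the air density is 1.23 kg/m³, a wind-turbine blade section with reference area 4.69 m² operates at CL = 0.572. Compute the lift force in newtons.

L = 140 N

Dynamic pressure q = ½ρv² = ½ × 1.23 × 9.2² = 52.05 Pa.
L = q·S·CL = 52.05 × 4.69 × 0.572 = 140 N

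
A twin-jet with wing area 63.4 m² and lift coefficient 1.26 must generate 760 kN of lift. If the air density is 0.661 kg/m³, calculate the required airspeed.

v = 170 m/s

L = ½ρv²S·CL ⇒ v = √(2L/(ρ·S·CL))
v = √(2 × 7.6×10^5 / (0.661 × 63.4 × 1.26)) = √28790 = 170 m/s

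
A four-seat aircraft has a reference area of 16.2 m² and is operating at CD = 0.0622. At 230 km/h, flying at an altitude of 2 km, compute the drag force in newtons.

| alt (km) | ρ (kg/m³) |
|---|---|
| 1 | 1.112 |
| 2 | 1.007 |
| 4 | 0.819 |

D = 2070 N

At 2 km, from the table: ρ = 1.007 kg/m³.
Convert speed: v = 230 km/h ÷ 3.6 = 63.89 m/s.
D = ½ρv²S·CD = ½ × 1.007 × 63.89² × 16.2 × 0.0622 = 2070 N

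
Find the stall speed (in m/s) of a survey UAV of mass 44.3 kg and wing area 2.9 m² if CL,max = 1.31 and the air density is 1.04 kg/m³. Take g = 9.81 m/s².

Weight W = mg = 44.3 × 9.81 = 434.6 N.
From L = ½ρV²S·CL,max = W: V_stall = √(2W/(ρSCL,max)) = √(2·434.6/(1.04·2.9·1.31))
V_stall = √220 = 14.8 m/s

V_stall = 14.8 m/s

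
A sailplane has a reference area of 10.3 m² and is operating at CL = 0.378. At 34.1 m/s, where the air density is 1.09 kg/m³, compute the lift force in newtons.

L = 2470 N

Dynamic pressure q = ½ρv² = ½ × 1.09 × 34.1² = 633.7 Pa.
L = q·S·CL = 633.7 × 10.3 × 0.378 = 2470 N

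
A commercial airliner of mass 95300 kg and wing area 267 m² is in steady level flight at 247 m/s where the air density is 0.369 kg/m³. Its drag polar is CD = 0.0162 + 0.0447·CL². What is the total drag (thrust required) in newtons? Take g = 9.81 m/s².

D = 61700 N

Level flight ⇒ L = W = m·g = 95300 × 9.81 = 9.3489×10^5 N.
Dynamic pressure q = 0.5 × 0.369 × 247² = 11260 Pa.
CL = W/(q·S) = 9.3489×10^5 / (11260 × 267) = 0.3111.
CD = 0.0162 + 0.0447 × 0.3111² = 0.02053.
D = q·S·CD = 11260 × 267 × 0.02053 = 61690 N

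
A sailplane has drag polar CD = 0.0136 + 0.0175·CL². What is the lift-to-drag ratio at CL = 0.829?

L/D = 32.3

CD = 0.0136 + 0.0175 × 0.829² = 0.02563
L/D = CL/CD = 0.829 / 0.02563 = 32.3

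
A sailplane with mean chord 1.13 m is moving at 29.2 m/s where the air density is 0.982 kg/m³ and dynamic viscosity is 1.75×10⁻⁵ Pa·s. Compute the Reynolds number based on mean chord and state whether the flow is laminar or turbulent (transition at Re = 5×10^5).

Re = ρ·v·c/μ = 0.982 × 29.2 × 1.13 / (1.75×10⁻⁵) = 1.85×10^6
Since 1.85×10^6 > 5×10^5, the flow is turbulent.

Re = 1.85×10^6 (turbulent)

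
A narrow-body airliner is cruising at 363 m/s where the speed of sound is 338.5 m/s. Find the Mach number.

M = v/a = 363 / 338.5 = 1.07

M = 1.07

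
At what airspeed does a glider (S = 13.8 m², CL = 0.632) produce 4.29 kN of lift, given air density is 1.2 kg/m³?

L = ½ρv²S·CL ⇒ v = √(2L/(ρ·S·CL))
v = √(2 × 4290 / (1.2 × 13.8 × 0.632)) = √819.8 = 28.6 m/s

v = 28.6 m/s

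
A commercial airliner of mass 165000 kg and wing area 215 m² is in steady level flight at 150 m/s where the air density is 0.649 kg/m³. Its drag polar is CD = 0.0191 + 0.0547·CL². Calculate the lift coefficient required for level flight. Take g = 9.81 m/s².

In steady level flight, lift balances weight: W = mg = 165000 × 9.81 = 1.6186×10^6 N.
Dynamic pressure q = 0.5 × 0.649 × 150² = 7301 Pa.
Required CL = L/(qS) = 1.6186×10^6/(7301·215) = 1.031.

CL = 1.03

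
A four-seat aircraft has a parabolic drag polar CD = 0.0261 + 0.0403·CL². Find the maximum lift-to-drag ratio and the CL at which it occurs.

(L/D)max = 15.4, at CL = 0.805

For CD = CD0 + K·CL², (L/D)max occurs at CL* = √(CD0/K) and equals 1/(2√(K·CD0)).
(L/D)max = 1/(2√(0.0403 × 0.0261)) = 1/(2 × 0.03243) = 15.4
CL* = √(0.0261/0.0403) = 0.805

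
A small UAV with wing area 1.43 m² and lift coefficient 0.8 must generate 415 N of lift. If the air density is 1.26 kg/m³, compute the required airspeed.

v = 24 m/s

L = ½ρv²S·CL ⇒ v = √(2L/(ρ·S·CL))
v = √(2 × 415 / (1.26 × 1.43 × 0.8)) = √575.8 = 24 m/s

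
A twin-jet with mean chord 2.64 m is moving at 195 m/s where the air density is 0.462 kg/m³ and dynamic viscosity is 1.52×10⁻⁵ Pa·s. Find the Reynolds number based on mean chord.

Re = ρ·v·c/μ = 0.462 × 195 × 2.64 / (1.52×10⁻⁵) = 1.56×10^7

Re = 1.56×10^7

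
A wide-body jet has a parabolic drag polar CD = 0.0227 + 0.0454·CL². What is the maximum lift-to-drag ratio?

For CD = CD0 + K·CL², (L/D)max occurs at CL* = √(CD0/K) and equals 1/(2√(K·CD0)).
(L/D)max = 1/(2√(0.0454 × 0.0227)) = 1/(2 × 0.0321) = 15.6

(L/D)max = 15.6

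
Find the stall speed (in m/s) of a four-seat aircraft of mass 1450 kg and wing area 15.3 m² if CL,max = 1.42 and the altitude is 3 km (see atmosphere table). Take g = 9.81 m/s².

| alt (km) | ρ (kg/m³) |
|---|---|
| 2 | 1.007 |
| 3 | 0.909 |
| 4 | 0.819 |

At 3 km, from the table: ρ = 0.909 kg/m³.
At stall, lift equals weight: L = W = m·g = 1450 × 9.81 = 14220 N.
From L = ½ρV²S·CL,max = W: V_stall = √(2W/(ρSCL,max)) = √(2·14220/(0.909·15.3·1.42))
V_stall = √1441 = 38 m/s

V_stall = 38 m/s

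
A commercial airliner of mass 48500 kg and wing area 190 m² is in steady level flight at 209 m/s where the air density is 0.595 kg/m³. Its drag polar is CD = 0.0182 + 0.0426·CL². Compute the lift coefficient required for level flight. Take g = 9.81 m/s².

CL = 0.193

Weight W = mg = 48500 × 9.81 = 4.7578×10^5 N; in level flight L = W.
Dynamic pressure q = 0.5 × 0.595 × 209² = 13000 Pa.
CL = 2W/(ρv²S) = 2×4.7578×10^5/(0.595×209²×190) = 0.1927.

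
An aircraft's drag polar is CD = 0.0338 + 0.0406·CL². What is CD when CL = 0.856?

CD = 0.0635

CD = 0.0338 + 0.0406 × 0.856² = 0.0338 + 0.02975 = 0.0635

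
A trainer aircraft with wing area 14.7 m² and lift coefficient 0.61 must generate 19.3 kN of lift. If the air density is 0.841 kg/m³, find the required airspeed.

L = ½ρv²S·CL ⇒ v = √(2L/(ρ·S·CL))
v = √(2 × 19300 / (0.841 × 14.7 × 0.61)) = √5119 = 71.5 m/s

v = 71.5 m/s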